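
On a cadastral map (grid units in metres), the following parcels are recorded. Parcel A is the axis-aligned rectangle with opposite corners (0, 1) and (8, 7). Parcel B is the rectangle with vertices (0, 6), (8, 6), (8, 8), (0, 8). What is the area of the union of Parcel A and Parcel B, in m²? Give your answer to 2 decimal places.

By inclusion–exclusion:
Individual areas: |Parcel A| = 48, |Parcel B| = 16.
|Parcel A∩Parcel B|: x∈[0,8], y∈[6,7] → 8·1 = 8.
|Parcel A ∪ Parcel B| = 64 − 8 = 56.00.

56.00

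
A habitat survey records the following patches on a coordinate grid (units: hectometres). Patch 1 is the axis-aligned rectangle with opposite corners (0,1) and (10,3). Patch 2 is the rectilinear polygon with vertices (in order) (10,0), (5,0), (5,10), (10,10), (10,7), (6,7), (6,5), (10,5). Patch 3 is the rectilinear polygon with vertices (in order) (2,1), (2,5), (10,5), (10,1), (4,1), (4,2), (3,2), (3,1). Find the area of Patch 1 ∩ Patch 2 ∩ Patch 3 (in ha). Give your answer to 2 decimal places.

The intersection is the polygon with vertices (5,1), (5,3), (10,3), (10,1).
By the shoelace formula its area is 10.00.

10.00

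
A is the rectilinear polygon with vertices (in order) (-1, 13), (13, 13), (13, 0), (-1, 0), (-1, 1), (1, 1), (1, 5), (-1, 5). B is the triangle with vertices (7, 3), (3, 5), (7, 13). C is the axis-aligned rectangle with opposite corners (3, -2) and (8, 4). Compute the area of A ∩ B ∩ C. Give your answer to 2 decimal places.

1.00

The intersection is the polygon with vertices (7,3), (5,4), (7,4).
By the shoelace formula its area is 1.00.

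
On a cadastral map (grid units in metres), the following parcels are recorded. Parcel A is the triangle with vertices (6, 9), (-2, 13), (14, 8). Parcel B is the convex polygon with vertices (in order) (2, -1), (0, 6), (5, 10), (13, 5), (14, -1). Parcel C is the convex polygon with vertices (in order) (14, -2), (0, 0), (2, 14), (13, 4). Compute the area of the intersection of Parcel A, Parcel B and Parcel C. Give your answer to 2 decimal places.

The intersection is the polygon with vertices (5,10), (6.75,8.906), (6,9), (4.615,9.692).
By the shoelace formula its area is 0.67.

0.67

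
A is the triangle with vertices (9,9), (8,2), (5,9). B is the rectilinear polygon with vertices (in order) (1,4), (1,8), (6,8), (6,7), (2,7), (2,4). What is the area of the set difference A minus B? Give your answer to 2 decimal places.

|A| = 14, |A∩B| = 0.3571.
|A ∖ B| = |A| − |A∩B| = 14 − 0.3571 = 13.64.

13.64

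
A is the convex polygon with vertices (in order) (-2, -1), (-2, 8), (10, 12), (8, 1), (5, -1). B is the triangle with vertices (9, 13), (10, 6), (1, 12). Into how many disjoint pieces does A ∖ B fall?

2

A ∖ B splits into 2 disjoint pieces (area 98.9189, area 1.0145).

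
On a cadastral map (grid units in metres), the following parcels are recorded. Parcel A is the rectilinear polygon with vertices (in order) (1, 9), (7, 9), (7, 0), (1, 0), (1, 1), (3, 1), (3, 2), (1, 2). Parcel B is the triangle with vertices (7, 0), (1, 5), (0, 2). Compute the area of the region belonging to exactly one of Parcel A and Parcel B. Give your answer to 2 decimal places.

|Parcel A| = 52, |Parcel B| = 11.5, |Parcel A∩Parcel B| = 8.7143.
|Parcel A △ Parcel B| = |Parcel A| + |Parcel B| − 2·|Parcel A∩Parcel B| = 52 + 11.5 − 17.4286 = 46.07.

46.07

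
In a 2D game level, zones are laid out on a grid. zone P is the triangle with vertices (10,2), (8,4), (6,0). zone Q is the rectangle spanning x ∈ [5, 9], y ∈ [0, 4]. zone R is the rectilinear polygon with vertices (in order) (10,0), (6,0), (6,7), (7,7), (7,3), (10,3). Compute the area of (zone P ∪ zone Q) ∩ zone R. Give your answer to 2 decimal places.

10.75

The region (zone P ∪ zone Q) ∩ zone R is the polygon with vertices (9,1.5), (9,0), (6,0), (6,4), (7,4), (7,3), (9,3), (10,2).
By the shoelace formula its area is 10.75.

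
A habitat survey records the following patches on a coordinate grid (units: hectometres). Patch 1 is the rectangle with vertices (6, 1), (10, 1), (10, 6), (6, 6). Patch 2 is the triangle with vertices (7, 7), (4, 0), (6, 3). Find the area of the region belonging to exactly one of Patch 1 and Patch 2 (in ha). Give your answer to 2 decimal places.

|Patch 1| = 20, |Patch 2| = 2.5, |Patch 1∩Patch 2| = 0.744.
|Patch 1 △ Patch 2| = |Patch 1| + |Patch 2| − 2·|Patch 1∩Patch 2| = 20 + 2.5 − 1.4881 = 21.01.

21.01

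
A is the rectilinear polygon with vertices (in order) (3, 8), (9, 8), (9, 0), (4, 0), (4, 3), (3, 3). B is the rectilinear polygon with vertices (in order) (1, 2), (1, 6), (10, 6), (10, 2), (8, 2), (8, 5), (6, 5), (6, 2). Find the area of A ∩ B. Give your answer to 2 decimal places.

17.00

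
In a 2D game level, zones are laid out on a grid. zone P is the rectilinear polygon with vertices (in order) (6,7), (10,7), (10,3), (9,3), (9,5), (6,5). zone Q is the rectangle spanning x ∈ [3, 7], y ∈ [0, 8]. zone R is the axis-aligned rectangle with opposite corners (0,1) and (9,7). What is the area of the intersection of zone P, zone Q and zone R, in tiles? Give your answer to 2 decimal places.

The intersection is the polygon with vertices (7,5), (6,5), (6,7), (7,7).
By the shoelace formula its area is 2.00.

2.00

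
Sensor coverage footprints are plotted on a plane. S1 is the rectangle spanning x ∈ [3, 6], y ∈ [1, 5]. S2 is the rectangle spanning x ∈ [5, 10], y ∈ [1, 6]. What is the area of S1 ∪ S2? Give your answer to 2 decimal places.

By inclusion–exclusion:
Individual areas: |S1| = 12, |S2| = 25.
|S1∩S2|: x∈[5,6], y∈[1,5] → 1·4 = 4.
|S1 ∪ S2| = 37 − 4 = 33.00.

33.00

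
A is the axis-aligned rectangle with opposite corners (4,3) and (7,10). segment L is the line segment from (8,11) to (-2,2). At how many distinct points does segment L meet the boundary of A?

The segment meets the boundary at (4,7.4), (6.889,10).

2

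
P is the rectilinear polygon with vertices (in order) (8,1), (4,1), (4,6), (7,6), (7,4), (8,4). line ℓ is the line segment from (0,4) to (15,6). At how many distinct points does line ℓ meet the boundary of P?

The segment meets the boundary at (7,4.933), (4,4.533).

2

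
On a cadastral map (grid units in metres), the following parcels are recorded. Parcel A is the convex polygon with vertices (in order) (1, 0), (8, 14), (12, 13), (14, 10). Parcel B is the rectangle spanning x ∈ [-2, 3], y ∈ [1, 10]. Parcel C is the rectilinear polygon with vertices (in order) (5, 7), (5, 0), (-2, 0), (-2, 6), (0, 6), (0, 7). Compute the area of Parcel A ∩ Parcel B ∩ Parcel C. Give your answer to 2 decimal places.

2.06

The intersection is the polygon with vertices (3,1.538), (2.3,1), (1.5,1), (3,4).
By the shoelace formula its area is 2.06.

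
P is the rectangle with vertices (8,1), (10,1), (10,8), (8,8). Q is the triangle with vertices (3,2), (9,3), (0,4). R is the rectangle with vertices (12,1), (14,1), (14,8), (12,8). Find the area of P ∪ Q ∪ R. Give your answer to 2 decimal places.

By inclusion–exclusion:
Individual areas: |P| = 14, |Q| = 7.5, |R| = 14.
|P∩Q| = 0.1389.
|P∩R| = 0 (no overlap).
|Q∩R| = 0.
|P∩Q∩R| = 0.
|P ∪ Q ∪ R| = 35.5 − 0.1389 + 0 = 35.36.

35.36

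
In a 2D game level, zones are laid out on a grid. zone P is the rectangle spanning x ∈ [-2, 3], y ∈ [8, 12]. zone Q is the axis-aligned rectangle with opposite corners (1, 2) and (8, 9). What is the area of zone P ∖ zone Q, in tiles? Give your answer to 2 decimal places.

18.00

|zone P∩zone Q|: x∈[1,3], y∈[8,9] → 2·1 = 2.
|zone P| = 20.
|zone P ∖ zone Q| = |zone P| − |zone P∩zone Q| = 20 − 2 = 18.00.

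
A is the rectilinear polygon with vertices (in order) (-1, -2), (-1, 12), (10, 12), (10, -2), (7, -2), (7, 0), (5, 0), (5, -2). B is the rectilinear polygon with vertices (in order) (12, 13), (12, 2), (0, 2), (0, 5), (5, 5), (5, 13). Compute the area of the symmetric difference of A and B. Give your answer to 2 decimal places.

|A| = 150, |B| = 92, |A∩B| = 65.
|A △ B| = |A| + |B| − 2·|A∩B| = 150 + 92 − 130 = 112.00.

112.00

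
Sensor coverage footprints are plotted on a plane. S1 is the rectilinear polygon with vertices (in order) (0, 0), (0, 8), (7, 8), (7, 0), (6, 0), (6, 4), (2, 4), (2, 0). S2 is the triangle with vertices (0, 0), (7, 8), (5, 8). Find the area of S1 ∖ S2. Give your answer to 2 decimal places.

|S1| = 40, |S1∩S2| = 6.9143.
|S1 ∖ S2| = |S1| − |S1∩S2| = 40 − 6.9143 = 33.09.

33.09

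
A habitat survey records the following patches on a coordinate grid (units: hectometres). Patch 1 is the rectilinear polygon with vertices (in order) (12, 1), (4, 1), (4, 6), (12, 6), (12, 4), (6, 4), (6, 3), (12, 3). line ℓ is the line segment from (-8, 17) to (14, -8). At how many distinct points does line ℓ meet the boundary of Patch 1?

The segment meets the boundary at (6.08,1), (4,3.364).

2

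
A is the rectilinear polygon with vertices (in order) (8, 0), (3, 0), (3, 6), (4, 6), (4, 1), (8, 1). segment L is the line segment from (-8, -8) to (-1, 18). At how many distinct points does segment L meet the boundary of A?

The segment lies entirely outside A and never meets its boundary.

0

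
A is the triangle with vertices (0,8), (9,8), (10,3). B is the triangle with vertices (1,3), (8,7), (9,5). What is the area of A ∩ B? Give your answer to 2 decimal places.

4.95

The intersection is the polygon with vertices (5.2,5.4), (8,7), (9,5), (7,4.5).
By the shoelace formula its area is 4.95.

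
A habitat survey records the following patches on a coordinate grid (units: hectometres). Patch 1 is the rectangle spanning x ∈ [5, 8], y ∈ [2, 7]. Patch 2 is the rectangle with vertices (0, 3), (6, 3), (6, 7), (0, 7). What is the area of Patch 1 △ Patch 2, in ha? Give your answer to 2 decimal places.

31.00

|Patch 1∩Patch 2|: x∈[5,6], y∈[3,7] → 1·4 = 4.
|Patch 1 △ Patch 2| = |Patch 1| + |Patch 2| − 2·|Patch 1∩Patch 2| = 15 + 24 − 8 = 31.00.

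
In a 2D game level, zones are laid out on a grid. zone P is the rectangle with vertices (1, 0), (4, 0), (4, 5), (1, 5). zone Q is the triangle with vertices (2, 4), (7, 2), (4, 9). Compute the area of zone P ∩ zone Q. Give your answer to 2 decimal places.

The intersection is the polygon with vertices (4,5), (4,3.2), (2,4), (2.4,5).
By the shoelace formula its area is 2.60.

2.60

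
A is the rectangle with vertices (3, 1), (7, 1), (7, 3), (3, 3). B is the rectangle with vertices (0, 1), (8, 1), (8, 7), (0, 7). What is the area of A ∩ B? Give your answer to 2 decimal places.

8.00

|A∩B|: x∈[3,7], y∈[1,3] → 4·2 = 8.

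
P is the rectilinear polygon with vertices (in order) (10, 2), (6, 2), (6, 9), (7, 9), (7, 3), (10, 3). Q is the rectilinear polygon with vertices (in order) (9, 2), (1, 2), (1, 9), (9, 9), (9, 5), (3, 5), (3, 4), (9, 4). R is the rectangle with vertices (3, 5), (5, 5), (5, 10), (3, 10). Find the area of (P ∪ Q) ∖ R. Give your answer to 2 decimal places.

44.00

|P ∪ Q| = 52.
|(P ∪ Q) ∩ R| = 8.
|(P ∪ Q) ∖ R| = 52 − 8 = 44.00.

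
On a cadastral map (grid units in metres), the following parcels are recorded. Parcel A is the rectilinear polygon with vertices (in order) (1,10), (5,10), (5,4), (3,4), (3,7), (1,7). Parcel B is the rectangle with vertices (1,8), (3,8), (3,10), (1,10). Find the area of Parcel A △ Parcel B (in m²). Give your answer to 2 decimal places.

|Parcel A| = 18, |Parcel B| = 4, |Parcel A∩Parcel B| = 4.
|Parcel A △ Parcel B| = |Parcel A| + |Parcel B| − 2·|Parcel A∩Parcel B| = 18 + 4 − 8 = 14.00.

14.00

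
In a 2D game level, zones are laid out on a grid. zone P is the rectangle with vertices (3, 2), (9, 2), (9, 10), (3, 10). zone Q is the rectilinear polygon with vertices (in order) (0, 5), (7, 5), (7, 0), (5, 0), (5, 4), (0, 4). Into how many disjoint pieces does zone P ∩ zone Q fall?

1

zone P ∩ zone Q is a single connected region.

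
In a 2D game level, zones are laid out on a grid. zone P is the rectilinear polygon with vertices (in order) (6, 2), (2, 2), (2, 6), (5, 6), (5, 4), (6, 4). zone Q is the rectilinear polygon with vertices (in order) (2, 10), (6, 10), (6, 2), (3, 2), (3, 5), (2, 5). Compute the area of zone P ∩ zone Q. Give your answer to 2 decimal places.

11.00

The intersection is the polygon with vertices (3,2), (3,5), (2,5), (2,6), (5,6), (5,4), (6,4), (6,2).
By the shoelace formula its area is 11.00.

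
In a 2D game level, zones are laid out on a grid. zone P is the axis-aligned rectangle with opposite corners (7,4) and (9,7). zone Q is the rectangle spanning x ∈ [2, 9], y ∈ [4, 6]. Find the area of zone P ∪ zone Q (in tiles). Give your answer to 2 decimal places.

By inclusion–exclusion:
Individual areas: |zone P| = 6, |zone Q| = 14.
|zone P∩zone Q|: x∈[7,9], y∈[4,6] → 2·2 = 4.
|zone P ∪ zone Q| = 20 − 4 = 16.00.

16.00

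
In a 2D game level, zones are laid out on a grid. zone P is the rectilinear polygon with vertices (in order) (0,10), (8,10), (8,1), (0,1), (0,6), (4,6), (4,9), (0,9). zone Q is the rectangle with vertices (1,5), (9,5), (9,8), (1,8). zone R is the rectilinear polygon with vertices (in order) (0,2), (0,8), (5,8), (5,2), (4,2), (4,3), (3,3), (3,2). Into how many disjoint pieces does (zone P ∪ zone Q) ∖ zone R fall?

1

(zone P ∪ zone Q) ∖ zone R is a single connected region.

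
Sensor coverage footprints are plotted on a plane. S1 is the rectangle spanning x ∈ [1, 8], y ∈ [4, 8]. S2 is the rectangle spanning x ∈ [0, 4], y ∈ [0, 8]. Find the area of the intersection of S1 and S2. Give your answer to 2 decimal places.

|S1∩S2|: x∈[1,4], y∈[4,8] → 3·4 = 12.

12.00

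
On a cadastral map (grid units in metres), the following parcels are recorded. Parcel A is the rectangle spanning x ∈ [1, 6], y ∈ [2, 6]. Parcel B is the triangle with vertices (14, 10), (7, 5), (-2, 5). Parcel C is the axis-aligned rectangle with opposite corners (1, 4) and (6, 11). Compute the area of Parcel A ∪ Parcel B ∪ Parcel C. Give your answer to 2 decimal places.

By inclusion–exclusion:
Individual areas: |Parcel A| = 20, |Parcel B| = 22.5, |Parcel C| = 35.
|Parcel A∩Parcel B| = 4.9938.
|Parcel A∩Parcel C|: x∈[1,6], y∈[4,6] → 5·2 = 10.
|Parcel B∩Parcel C| = 8.5938.
|Parcel A∩Parcel B∩Parcel C| = 4.9938.
|Parcel A ∪ Parcel B ∪ Parcel C| = 77.5 − 23.5875 + 4.9938 = 58.91.

58.91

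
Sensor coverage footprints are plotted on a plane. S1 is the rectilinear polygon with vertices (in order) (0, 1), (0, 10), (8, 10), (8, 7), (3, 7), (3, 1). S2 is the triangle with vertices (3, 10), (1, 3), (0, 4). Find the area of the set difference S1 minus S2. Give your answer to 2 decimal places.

37.50

|S1| = 42, |S1∩S2| = 4.5.
|S1 ∖ S2| = |S1| − |S1∩S2| = 42 − 4.5 = 37.50.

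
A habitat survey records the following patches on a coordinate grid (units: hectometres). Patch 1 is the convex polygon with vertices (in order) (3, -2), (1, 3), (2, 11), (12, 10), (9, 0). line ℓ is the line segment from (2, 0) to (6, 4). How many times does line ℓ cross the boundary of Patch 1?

The segment meets the boundary at (2.143,0.143).

1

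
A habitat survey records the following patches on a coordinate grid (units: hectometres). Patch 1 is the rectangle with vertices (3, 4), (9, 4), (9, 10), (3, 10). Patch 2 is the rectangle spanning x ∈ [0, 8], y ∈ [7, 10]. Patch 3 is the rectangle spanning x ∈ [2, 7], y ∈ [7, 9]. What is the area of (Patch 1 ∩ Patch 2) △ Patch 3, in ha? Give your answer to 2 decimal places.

|Patch 1 ∩ Patch 2| = 15.
|(Patch 1 ∩ Patch 2) ∩ Patch 3| = 8.
|(Patch 1 ∩ Patch 2) △ Patch 3| = 15 + 10 − 16 = 9.00.

9.00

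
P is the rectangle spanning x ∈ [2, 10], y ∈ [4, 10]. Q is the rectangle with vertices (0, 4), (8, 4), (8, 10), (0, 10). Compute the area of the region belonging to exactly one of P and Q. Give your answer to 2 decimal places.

24.00

|P∩Q|: x∈[2,8], y∈[4,10] → 6·6 = 36.
|P △ Q| = |P| + |Q| − 2·|P∩Q| = 48 + 48 − 72 = 24.00.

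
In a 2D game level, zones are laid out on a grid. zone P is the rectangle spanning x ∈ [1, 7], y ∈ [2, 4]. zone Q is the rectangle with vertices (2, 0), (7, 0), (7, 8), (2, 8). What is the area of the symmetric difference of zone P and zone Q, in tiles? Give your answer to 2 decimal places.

|zone P∩zone Q|: x∈[2,7], y∈[2,4] → 5·2 = 10.
|zone P △ zone Q| = |zone P| + |zone Q| − 2·|zone P∩zone Q| = 12 + 40 − 20 = 32.00.

32.00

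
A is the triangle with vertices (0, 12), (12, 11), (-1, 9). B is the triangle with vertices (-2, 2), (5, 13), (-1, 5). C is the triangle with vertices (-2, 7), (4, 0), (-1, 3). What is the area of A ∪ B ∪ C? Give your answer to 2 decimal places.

By inclusion–exclusion:
Individual areas: |A| = 18.5, |B| = 5, |C| = 8.5.
|A∩B| = 0.5722.
|A∩C| = 0.
|B∩C| = 1.0518.
|A∩B∩C| = 0.
|A ∪ B ∪ C| = 32 − 1.6239 + 0 = 30.38.

30.38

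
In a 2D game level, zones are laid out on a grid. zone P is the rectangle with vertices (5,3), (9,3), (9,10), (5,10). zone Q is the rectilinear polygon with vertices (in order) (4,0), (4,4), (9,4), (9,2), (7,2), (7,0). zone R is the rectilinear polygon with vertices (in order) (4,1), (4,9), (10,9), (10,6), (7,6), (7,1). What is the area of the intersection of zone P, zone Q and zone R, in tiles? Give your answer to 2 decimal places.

The intersection is the polygon with vertices (5,3), (5,4), (7,4), (7,3).
By the shoelace formula its area is 2.00.

2.00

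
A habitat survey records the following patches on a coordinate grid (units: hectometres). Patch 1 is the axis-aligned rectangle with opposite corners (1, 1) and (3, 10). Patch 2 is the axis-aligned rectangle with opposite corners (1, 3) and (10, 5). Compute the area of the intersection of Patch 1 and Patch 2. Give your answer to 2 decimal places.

4.00

|Patch 1∩Patch 2|: x∈[1,3], y∈[3,5] → 2·2 = 4.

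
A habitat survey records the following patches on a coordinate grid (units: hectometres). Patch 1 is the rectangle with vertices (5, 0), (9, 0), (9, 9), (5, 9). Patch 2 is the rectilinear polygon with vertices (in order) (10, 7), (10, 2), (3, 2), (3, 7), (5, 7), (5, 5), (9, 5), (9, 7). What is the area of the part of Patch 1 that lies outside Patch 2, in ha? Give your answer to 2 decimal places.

24.00

|Patch 1| = 36, |Patch 1∩Patch 2| = 12.
|Patch 1 ∖ Patch 2| = |Patch 1| − |Patch 1∩Patch 2| = 36 − 12 = 24.00.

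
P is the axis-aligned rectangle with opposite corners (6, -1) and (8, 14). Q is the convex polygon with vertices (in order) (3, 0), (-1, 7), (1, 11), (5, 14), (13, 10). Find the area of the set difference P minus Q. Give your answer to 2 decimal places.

|P| = 30, |P∩Q| = 18.
|P ∖ Q| = |P| − |P∩Q| = 30 − 18 = 12.00.

12.00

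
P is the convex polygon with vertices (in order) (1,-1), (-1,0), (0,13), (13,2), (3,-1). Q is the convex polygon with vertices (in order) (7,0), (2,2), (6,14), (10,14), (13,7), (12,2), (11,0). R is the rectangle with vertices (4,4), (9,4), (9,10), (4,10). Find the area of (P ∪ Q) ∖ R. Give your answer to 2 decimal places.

131.56

|P ∪ Q| = 161.2369.
|(P ∪ Q) ∩ R| = 29.6726.
|(P ∪ Q) ∖ R| = 161.2369 − 29.6726 = 131.56.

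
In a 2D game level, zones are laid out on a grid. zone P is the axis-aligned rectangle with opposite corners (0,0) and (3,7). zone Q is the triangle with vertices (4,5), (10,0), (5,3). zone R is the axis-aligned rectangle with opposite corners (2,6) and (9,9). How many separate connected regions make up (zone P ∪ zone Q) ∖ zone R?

2

(zone P ∪ zone Q) ∖ zone R splits into 2 disjoint pieces (area 20, area 3.5).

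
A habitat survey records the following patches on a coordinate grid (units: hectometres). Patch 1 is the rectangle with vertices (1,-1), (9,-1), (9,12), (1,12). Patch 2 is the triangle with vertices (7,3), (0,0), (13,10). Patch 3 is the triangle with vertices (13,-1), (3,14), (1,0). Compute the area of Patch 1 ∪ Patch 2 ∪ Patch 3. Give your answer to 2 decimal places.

120.30

By inclusion–exclusion:
Individual areas: |Patch 1| = 104, |Patch 2| = 15.5, |Patch 3| = 85.
|Patch 1∩Patch 2| = 12.1502.
|Patch 1∩Patch 3| = 72.0476.
|Patch 2∩Patch 3| = 11.3226.
|Patch 1∩Patch 2∩Patch 3| = 11.3226.
|Patch 1 ∪ Patch 2 ∪ Patch 3| = 204.5 − 95.5204 + 11.3226 = 120.30.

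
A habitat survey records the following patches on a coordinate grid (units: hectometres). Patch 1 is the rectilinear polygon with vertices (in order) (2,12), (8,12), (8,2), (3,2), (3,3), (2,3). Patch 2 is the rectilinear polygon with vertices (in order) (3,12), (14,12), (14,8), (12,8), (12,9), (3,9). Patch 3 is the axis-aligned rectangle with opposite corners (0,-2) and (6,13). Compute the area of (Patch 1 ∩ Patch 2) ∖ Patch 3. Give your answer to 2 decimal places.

6.00

|Patch 1 ∩ Patch 2| = 15.
|(Patch 1 ∩ Patch 2) ∩ Patch 3| = 9.
|(Patch 1 ∩ Patch 2) ∖ Patch 3| = 15 − 9 = 6.00.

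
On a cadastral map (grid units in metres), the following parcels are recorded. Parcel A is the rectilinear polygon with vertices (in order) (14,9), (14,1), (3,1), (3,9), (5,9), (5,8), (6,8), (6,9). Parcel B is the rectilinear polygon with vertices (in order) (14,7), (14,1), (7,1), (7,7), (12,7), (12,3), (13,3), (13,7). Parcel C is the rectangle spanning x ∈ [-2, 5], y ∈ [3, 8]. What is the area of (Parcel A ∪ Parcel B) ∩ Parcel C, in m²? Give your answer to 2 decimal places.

10.00

The region (Parcel A ∪ Parcel B) ∩ Parcel C is the polygon with vertices (3,8), (5,8), (5,3), (3,3).
By the shoelace formula its area is 10.00.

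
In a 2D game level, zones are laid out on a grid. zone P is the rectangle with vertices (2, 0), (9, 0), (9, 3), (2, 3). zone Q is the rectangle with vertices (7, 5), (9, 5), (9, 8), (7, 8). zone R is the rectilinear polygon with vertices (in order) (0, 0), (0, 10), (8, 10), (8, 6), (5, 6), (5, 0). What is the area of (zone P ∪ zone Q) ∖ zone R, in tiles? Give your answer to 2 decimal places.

16.00

|zone P ∪ zone Q| = 27.
|(zone P ∪ zone Q) ∩ zone R| = 11.
|(zone P ∪ zone Q) ∖ zone R| = 27 − 11 = 16.00.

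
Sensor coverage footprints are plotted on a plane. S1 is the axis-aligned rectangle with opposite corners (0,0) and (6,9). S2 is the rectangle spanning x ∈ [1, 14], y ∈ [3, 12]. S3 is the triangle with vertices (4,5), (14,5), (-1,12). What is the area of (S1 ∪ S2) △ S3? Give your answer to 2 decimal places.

|S1 ∪ S2| = 141.
|(S1 ∪ S2) ∩ S3| = 33.1333.
|(S1 ∪ S2) △ S3| = 141 + 35 − 66.2667 = 109.73.

109.73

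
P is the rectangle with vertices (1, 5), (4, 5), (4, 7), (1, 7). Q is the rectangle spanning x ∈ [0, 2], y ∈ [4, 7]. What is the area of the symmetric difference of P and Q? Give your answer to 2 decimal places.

|P∩Q|: x∈[1,2], y∈[5,7] → 1·2 = 2.
|P △ Q| = |P| + |Q| − 2·|P∩Q| = 6 + 6 − 4 = 8.00.

8.00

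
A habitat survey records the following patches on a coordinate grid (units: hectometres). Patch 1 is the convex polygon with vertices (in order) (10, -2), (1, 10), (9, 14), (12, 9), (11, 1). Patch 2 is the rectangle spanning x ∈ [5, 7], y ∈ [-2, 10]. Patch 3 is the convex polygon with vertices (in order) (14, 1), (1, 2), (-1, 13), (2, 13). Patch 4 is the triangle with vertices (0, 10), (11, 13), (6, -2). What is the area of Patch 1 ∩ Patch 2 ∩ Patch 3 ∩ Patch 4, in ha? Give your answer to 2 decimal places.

11.33

The intersection is the polygon with vertices (7,8), (7,2), (5,4.667), (5,10).
By the shoelace formula its area is 11.33.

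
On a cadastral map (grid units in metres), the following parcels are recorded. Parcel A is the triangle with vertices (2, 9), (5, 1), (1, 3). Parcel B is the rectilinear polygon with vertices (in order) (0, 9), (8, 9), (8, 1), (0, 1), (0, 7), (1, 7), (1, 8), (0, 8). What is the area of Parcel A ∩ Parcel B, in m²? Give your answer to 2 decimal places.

13.00

The intersection is the polygon with vertices (5,1), (1,3), (2,9).
By the shoelace formula its area is 13.00.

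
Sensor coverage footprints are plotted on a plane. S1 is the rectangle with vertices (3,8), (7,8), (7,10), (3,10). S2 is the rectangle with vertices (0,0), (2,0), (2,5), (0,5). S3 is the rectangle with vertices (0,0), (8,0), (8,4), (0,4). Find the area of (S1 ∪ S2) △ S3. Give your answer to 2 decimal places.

|S1 ∪ S2| = 18.
|(S1 ∪ S2) ∩ S3| = 8.
|(S1 ∪ S2) △ S3| = 18 + 32 − 16 = 34.00.

34.00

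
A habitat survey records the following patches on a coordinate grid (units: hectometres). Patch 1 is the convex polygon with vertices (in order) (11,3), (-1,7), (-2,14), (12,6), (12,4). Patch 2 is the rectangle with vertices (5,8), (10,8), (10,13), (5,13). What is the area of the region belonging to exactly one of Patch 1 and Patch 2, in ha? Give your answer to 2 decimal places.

|Patch 1| = 66, |Patch 2| = 25, |Patch 1∩Patch 2| = 3.5.
|Patch 1 △ Patch 2| = |Patch 1| + |Patch 2| − 2·|Patch 1∩Patch 2| = 66 + 25 − 7 = 84.00.

84.00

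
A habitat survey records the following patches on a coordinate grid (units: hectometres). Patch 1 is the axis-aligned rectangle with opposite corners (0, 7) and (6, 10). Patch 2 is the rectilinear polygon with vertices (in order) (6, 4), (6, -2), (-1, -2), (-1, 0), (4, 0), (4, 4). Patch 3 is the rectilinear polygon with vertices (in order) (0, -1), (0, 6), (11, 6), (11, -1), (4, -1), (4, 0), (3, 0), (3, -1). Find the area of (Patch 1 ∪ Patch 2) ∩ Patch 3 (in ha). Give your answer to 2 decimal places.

|Patch 1 ∪ Patch 2| = 40.
|(Patch 1 ∪ Patch 2) ∩ Patch 3| = 13.00.

13.00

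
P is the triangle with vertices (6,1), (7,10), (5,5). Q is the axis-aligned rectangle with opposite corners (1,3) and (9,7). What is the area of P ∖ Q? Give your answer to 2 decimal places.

|P| = 6.5, |P∩Q| = 4.4778.
|P ∖ Q| = |P| − |P∩Q| = 6.5 − 4.4778 = 2.02.

2.02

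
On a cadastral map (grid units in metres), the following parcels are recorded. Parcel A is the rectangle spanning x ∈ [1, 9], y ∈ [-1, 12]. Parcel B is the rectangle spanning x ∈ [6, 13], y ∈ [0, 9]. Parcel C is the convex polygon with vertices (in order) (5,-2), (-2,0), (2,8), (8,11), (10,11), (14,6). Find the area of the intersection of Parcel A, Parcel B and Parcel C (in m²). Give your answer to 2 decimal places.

The intersection is the polygon with vertices (6,0), (6,9), (9,9), (9,1.556), (7.25,0).
By the shoelace formula its area is 25.64.

25.64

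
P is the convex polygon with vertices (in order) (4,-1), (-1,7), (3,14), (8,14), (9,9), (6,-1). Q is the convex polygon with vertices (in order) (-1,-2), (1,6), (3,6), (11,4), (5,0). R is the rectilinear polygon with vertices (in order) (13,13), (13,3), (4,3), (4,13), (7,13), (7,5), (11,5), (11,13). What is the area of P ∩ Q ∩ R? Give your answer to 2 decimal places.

8.05

The intersection is the polygon with vertices (7.744,4.814), (7.2,3), (4,3), (4,5.75).
By the shoelace formula its area is 8.05.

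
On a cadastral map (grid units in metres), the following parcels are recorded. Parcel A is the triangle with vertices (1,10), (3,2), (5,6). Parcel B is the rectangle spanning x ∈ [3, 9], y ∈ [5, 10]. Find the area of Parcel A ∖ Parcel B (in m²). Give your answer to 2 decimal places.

|Parcel A| = 12, |Parcel A∩Parcel B| = 3.75.
|Parcel A ∖ Parcel B| = |Parcel A| − |Parcel A∩Parcel B| = 12 − 3.75 = 8.25.

8.25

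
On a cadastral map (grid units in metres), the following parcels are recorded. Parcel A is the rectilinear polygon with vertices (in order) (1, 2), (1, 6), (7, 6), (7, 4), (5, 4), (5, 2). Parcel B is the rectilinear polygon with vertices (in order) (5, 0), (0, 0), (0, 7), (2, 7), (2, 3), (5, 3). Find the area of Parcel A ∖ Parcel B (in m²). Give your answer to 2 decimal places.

|Parcel A| = 20, |Parcel A∩Parcel B| = 7.
|Parcel A ∖ Parcel B| = |Parcel A| − |Parcel A∩Parcel B| = 20 − 7 = 13.00.

13.00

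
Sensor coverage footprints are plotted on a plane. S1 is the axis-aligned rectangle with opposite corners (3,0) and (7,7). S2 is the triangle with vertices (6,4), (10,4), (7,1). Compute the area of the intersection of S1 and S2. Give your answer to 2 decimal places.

1.50

The intersection is the polygon with vertices (7,1), (6,4), (7,4).
By the shoelace formula its area is 1.50.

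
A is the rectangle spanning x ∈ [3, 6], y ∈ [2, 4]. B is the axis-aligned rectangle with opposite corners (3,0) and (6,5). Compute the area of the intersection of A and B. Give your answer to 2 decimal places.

|A∩B|: x∈[3,6], y∈[2,4] → 3·2 = 6.

6.00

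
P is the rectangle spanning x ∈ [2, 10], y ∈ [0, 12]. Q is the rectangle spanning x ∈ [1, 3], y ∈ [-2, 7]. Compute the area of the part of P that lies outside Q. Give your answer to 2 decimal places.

|P∩Q|: x∈[2,3], y∈[0,7] → 1·7 = 7.
|P| = 96.
|P ∖ Q| = |P| − |P∩Q| = 96 − 7 = 89.00.

89.00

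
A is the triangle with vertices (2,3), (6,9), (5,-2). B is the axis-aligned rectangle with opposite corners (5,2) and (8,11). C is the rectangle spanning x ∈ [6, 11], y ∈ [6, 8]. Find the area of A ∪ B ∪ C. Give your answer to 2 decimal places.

By inclusion–exclusion:
Individual areas: |A| = 19, |B| = 27, |C| = 10.
|A∩B| = 4.0227.
|A∩C| = 0.
|B∩C|: x∈[6,8], y∈[6,8] → 2·2 = 4.
|A∩B∩C| = 0.
|A ∪ B ∪ C| = 56 − 8.0227 + 0 = 47.98.

47.98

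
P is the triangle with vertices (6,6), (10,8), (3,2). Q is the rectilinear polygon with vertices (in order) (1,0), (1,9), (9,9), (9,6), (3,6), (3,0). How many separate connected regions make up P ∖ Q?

P ∖ Q splits into 2 disjoint pieces (area 0.1786, area 3.3333).

2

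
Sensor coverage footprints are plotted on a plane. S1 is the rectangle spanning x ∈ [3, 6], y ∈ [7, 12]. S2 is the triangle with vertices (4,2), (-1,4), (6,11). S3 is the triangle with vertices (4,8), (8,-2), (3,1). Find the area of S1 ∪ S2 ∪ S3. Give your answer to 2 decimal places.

47.77

By inclusion–exclusion:
Individual areas: |S1| = 15, |S2| = 24.5, |S3| = 19.
|S1∩S2| = 5.7222.
|S1∩S3| = 0.2714.
|S2∩S3| = 5.0039.
|S1∩S2∩S3| = 0.2714.
|S1 ∪ S2 ∪ S3| = 58.5 − 10.9975 + 0.2714 = 47.77.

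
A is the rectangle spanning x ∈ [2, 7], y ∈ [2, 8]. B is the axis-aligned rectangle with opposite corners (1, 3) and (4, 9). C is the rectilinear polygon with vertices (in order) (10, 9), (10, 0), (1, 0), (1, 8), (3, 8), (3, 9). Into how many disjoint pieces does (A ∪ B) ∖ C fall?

(A ∪ B) ∖ C is a single connected region.

1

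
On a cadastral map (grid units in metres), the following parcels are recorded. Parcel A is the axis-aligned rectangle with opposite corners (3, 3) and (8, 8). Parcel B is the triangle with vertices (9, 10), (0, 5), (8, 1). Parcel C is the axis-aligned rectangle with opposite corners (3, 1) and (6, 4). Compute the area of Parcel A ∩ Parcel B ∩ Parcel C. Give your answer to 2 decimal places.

2.75

The intersection is the polygon with vertices (4,3), (3,3.5), (3,4), (6,4), (6,3).
By the shoelace formula its area is 2.75.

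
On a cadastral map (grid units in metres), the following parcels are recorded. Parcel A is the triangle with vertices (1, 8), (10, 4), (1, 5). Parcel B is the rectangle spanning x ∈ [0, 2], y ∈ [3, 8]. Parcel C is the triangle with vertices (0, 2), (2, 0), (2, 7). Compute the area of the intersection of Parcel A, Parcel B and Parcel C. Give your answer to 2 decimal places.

The intersection is the polygon with vertices (2,4.889), (1.192,4.979), (2,7).
By the shoelace formula its area is 0.85.

0.85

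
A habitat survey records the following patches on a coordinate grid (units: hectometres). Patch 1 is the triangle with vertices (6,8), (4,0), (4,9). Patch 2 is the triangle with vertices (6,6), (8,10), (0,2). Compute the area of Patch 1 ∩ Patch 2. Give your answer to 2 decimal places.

The intersection is the polygon with vertices (5.4,5.6), (4,4.667), (4,6), (6,8).
By the shoelace formula its area is 2.73.

2.73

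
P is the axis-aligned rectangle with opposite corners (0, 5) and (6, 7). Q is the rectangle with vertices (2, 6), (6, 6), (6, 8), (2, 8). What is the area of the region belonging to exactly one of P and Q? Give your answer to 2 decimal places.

|P∩Q|: x∈[2,6], y∈[6,7] → 4·1 = 4.
|P △ Q| = |P| + |Q| − 2·|P∩Q| = 12 + 8 − 8 = 12.00.

12.00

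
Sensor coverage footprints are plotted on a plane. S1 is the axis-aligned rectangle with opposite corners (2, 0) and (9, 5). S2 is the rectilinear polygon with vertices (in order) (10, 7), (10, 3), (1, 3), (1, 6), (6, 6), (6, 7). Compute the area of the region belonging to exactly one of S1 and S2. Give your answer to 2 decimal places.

|S1| = 35, |S2| = 31, |S1∩S2| = 14.
|S1 △ S2| = |S1| + |S2| − 2·|S1∩S2| = 35 + 31 − 28 = 38.00.

38.00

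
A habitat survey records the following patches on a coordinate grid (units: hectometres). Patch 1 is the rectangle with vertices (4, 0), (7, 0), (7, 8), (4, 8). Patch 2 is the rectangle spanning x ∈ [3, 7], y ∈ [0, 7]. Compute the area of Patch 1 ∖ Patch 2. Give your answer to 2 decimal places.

|Patch 1∩Patch 2|: x∈[4,7], y∈[0,7] → 3·7 = 21.
|Patch 1| = 24.
|Patch 1 ∖ Patch 2| = |Patch 1| − |Patch 1∩Patch 2| = 24 − 21 = 3.00.

3.00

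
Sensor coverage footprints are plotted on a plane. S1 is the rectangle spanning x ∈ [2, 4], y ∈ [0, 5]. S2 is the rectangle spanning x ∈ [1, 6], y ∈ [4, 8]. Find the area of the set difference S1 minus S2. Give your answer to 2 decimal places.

|S1∩S2|: x∈[2,4], y∈[4,5] → 2·1 = 2.
|S1| = 10.
|S1 ∖ S2| = |S1| − |S1∩S2| = 10 − 2 = 8.00.

8.00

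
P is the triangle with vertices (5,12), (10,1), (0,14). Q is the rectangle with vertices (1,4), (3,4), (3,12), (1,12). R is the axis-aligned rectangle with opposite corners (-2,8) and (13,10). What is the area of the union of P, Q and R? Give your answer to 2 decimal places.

By inclusion–exclusion:
Individual areas: |P| = 22.5, |Q| = 16, |R| = 30.
|P∩Q| = 1.3885.
|P∩R| = 5.035.
|Q∩R|: x∈[1,3], y∈[8,10] → 2·2 = 4.
|P∩Q∩R| = 0.
|P ∪ Q ∪ R| = 68.5 − 10.4234 + 0 = 58.08.

58.08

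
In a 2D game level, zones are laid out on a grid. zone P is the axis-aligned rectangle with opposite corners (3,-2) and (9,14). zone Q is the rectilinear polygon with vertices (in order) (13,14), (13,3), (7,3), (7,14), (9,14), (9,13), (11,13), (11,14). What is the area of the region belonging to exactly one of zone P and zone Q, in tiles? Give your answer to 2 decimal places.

116.00

|zone P| = 96, |zone Q| = 64, |zone P∩zone Q| = 22.
|zone P △ zone Q| = |zone P| + |zone Q| − 2·|zone P∩zone Q| = 96 + 64 − 44 = 116.00.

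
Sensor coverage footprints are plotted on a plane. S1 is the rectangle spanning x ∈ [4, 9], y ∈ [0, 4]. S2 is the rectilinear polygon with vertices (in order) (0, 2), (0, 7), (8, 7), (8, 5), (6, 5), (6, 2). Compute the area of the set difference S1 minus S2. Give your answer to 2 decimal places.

16.00

|S1| = 20, |S1∩S2| = 4.
|S1 ∖ S2| = |S1| − |S1∩S2| = 20 − 4 = 16.00.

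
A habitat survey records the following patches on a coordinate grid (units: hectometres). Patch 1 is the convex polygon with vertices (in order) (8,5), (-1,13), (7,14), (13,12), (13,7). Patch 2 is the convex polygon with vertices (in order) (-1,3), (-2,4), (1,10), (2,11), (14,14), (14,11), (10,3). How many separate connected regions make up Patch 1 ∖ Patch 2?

Patch 1 ∖ Patch 2 splits into 2 disjoint pieces (area 17.3824, area 1.25).

2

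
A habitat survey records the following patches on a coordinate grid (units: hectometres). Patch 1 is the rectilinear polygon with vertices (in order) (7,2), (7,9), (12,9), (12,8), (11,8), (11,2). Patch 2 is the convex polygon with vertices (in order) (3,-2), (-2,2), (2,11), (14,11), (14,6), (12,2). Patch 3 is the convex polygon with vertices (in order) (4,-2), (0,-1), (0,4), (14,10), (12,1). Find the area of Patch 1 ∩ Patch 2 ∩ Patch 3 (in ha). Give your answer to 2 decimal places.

The intersection is the polygon with vertices (12,9), (12,8), (11,8), (11,2), (7,2), (7,7), (11.667,9).
By the shoelace formula its area is 24.33.

24.33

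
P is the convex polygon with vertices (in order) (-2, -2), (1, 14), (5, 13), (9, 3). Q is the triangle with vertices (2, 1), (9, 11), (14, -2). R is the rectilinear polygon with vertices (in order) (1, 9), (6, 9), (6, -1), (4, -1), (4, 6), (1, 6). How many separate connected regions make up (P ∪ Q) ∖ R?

(P ∪ Q) ∖ R is a single connected region.

1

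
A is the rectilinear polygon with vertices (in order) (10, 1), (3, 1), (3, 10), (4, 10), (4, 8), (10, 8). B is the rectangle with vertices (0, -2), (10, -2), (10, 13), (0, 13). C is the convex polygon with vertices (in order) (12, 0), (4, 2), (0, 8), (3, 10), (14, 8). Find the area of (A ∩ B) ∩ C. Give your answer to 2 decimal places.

The region (A ∩ B) ∩ C is the polygon with vertices (3,10), (4,9.818), (4,8), (10,8), (10,1), (8,1), (4,2), (3,3.5).
By the shoelace formula its area is 47.16.

47.16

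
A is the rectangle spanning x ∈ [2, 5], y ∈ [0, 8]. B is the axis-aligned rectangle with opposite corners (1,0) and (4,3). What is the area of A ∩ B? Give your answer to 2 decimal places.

6.00

|A∩B|: x∈[2,4], y∈[0,3] → 2·3 = 6.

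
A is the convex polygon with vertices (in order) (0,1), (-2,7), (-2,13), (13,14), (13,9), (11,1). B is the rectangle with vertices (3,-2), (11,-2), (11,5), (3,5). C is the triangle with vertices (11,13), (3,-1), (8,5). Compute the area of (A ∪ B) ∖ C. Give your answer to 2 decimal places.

|A ∪ B| = 197.5.
|(A ∪ B) ∩ C| = 11.
|(A ∪ B) ∖ C| = 197.5 − 11 = 186.50.

186.50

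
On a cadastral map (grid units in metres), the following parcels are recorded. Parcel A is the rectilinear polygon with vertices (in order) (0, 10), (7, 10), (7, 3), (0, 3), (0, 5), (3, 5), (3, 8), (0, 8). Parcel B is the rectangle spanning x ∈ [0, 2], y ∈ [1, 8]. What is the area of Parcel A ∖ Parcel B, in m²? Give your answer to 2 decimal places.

36.00

|Parcel A| = 40, |Parcel A∩Parcel B| = 4.
|Parcel A ∖ Parcel B| = |Parcel A| − |Parcel A∩Parcel B| = 40 − 4 = 36.00.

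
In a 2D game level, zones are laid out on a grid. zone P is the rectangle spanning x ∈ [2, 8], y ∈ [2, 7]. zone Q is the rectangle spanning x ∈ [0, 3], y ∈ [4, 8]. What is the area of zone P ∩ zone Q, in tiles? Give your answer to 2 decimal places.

|zone P∩zone Q|: x∈[2,3], y∈[4,7] → 1·3 = 3.

3.00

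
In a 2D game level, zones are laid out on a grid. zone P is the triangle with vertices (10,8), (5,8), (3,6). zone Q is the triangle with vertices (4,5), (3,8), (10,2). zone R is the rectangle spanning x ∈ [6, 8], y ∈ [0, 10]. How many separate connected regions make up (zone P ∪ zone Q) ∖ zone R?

3

(zone P ∪ zone Q) ∖ zone R splits into 3 disjoint pieces (area 6.7928, area 0.5714, area 0.7143).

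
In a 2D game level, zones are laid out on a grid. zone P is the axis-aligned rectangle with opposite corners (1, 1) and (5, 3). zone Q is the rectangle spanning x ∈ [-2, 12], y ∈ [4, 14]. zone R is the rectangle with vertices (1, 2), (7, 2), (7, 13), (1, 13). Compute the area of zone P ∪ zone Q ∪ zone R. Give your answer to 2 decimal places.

By inclusion–exclusion:
Individual areas: |zone P| = 8, |zone Q| = 140, |zone R| = 66.
|zone P∩zone Q| = 0 (no overlap).
|zone P∩zone R|: x∈[1,5], y∈[2,3] → 4·1 = 4.
|zone Q∩zone R|: x∈[1,7], y∈[4,13] → 6·9 = 54.
|zone P∩zone Q∩zone R| = 0.
|zone P ∪ zone Q ∪ zone R| = 214 − 58 + 0 = 156.00.

156.00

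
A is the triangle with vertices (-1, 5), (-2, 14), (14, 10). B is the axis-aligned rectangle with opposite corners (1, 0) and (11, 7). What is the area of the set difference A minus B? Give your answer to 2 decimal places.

|A| = 70, |A∩B| = 2.6667.
|A ∖ B| = |A| − |A∩B| = 70 − 2.6667 = 67.33.

67.33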